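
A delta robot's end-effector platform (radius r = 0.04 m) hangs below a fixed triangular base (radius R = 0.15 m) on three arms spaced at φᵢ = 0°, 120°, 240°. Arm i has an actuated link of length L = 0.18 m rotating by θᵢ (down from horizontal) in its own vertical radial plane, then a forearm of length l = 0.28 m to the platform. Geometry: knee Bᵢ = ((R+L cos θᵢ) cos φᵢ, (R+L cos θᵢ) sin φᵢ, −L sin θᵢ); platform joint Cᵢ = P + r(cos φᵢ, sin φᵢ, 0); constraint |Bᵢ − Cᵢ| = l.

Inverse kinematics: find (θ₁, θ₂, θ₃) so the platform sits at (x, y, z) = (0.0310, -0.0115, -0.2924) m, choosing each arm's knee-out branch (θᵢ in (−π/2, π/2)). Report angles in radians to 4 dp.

θ₁ = 0.6981, θ₂ = 0.9603, θ₃ = 0.8728

rotate P by −φ1: (0.0310, -0.0115, -0.2924)
  A cos θ + B sin θ = C:  0.0790·cos θ + -0.2924·sin θ = -0.1274
  γ=atan2(-0.2924,0.0790)=-1.3069;  ψ=arccos(-0.4207)=2.0050;  θ1=γ+ψ≈0.6981
rotate P by −φ2: (-0.0255, -0.0211, -0.2924)
  e−x'=0.1355;  (l²−L²−(e−x')²−y'²−z²)/2L = -0.1619
  √(A²+B²)=0.3223;  θ2 = -1.1370+2.0972 ≈ 0.9603
rotate P by −φ3: (-0.0055, 0.0326, -0.2924)
  A=0.1155, B=-0.2924, C=(l²−L²−A²−y'²−z²)/(2L)=-0.1497
  θ3 = atan2(B,A) + arccos(C/0.3144) = 0.8728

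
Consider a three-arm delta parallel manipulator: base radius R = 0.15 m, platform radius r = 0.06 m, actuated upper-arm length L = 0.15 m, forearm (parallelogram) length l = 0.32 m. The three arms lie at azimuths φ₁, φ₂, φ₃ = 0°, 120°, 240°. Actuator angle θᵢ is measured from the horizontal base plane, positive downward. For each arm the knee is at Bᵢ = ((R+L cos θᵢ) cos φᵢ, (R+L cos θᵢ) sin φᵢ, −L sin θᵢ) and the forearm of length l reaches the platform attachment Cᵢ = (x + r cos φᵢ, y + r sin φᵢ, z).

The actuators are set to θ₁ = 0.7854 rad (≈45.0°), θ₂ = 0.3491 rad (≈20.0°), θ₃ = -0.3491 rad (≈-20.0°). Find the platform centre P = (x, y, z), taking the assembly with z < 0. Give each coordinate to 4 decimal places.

φ1=0.0°: virtual centre (0.1961, 0.0000, -0.1061), radius l
φ2=120.0°: virtual centre (-0.1155, 0.2000, -0.0513), radius l
φ3=240.0°: virtual centre (-0.1155, -0.2000, 0.0513), radius l
subtract pairs → two planes through P
linear system: -0.6231x+0.4000y = 0.0063−0.1095z; -0.6231x+-0.4000y = 0.0063−0.3147z
det = 0.4985;  x = -0.0101+0.3405z,  y = 0.0000+0.2565z
quadratic in z: (1.1817)z²+(0.0718)z+(-0.0487)=0, √Δ=0.4849 → z ∈ {-0.2355, 0.1748}; z = -0.2355 (taking z<0)
x = -0.0903, y = -0.0604

(-0.0903, -0.0604, -0.2355)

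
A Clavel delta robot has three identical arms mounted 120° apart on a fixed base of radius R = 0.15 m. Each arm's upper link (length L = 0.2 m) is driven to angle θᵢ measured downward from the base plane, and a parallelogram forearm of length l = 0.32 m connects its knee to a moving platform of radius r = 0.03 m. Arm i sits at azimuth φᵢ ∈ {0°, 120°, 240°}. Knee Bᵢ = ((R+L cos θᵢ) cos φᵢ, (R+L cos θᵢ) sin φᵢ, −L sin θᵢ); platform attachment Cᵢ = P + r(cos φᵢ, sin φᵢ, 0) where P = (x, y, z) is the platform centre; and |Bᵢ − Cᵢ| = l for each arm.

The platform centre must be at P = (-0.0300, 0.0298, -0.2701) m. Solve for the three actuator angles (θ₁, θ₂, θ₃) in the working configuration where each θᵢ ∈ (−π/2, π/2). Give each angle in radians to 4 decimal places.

φ1=0.0° → target in arm frame (-0.0300, 0.0298)
  A=0.1500, B=-0.2701, C=(l²−L²−A²−y'²−z²)/(2L)=-0.0849
  √(A²+B²)=0.3090;  θ1 = -1.0639+1.8490 ≈ 0.7852
rotate P by −φ2: (0.0408, 0.0111, -0.2701)
  A=0.0792, B=-0.2701, C=(l²−L²−A²−y'²−z²)/(2L)=-0.0424
  √(A²+B²)=0.2815;  θ2 = -1.2856+1.7219 ≈ 0.4363
rotate P by −φ3: (-0.0108, -0.0409, -0.2701)
  e−x'=0.1308;  (l²−L²−(e−x')²−y'²−z²)/2L = -0.0733
  γ=atan2(-0.2701,0.1308)=-1.1198;  ψ=arccos(-0.2444)=1.8177;  θ3=γ+ψ≈0.6979

θ₁ = 0.7852, θ₂ = 0.4363, θ₃ = 0.6979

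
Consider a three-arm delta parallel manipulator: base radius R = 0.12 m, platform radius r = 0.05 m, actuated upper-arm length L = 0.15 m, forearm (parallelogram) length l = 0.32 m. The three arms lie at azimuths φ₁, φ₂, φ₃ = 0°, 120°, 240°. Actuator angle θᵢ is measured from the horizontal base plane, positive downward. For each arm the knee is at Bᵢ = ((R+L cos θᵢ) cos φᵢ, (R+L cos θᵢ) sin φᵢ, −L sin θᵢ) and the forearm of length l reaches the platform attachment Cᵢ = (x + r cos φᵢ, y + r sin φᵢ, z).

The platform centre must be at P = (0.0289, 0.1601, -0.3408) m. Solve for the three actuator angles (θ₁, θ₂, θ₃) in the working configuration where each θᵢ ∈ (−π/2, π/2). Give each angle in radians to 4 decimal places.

θ₁ = 0.7853, θ₂ = 0.3488, θ₃ = 1.3960

arm 1 (φ=0.0°): x'=0.0289, y'=0.1601
  A=0.0411, B=-0.3408, C=(l²−L²−A²−y'²−z²)/(2L)=-0.2119
  γ=atan2(-0.3408,0.0411)=-1.4508;  ψ=arccos(-0.6173)=2.2361;  θ1=γ+ψ≈0.7853
arm 2 (φ=120.0°): x'=0.1242, y'=-0.1051
  A cos θ + B sin θ = C:  -0.0542·cos θ + -0.3408·sin θ = -0.1674
  √(A²+B²)=0.3451;  θ2 = -1.7285+2.0773 ≈ 0.3488
arm 3 (φ=240.0°): x'=-0.1531, y'=-0.0550
  e−x'=0.2231;  (l²−L²−(e−x')²−y'²−z²)/2L = -0.2968
  γ=atan2(-0.3408,0.2231)=-0.9912;  ψ=arccos(-0.7287)=2.3872;  θ3=γ+ψ≈1.3960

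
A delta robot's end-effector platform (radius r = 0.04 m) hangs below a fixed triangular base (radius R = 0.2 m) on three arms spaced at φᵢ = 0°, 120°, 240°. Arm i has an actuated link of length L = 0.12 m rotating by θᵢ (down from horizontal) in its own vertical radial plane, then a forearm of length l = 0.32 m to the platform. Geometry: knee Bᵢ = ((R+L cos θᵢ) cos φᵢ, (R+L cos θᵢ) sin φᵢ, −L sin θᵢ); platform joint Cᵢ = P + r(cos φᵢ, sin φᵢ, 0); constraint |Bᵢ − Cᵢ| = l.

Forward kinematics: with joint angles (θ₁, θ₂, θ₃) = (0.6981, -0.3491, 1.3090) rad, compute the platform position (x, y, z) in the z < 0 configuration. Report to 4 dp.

(-0.0041, 0.1206, -0.2264)

O1 = (0.2519·cos0.0°, 0.2519·sin0.0°, -0.0771) = (0.2519, 0.0000, -0.0771)
arm 2 at φ=120.0°: (R−r)+L cos θ2 = 0.2728;  O2 = (-0.1364, 0.2362, 0.0410)
φ3=240.0°: virtual centre (-0.0955, -0.1655, -0.1159), radius l
|O₂|²−|O₁|² = 0.0067;  |O₃|²−|O₁|² = -0.0195
[-0.7766 0.4724 0.2364]·P = 0.0067;  [-0.6949 -0.3309 -0.0776]·P = -0.0195
Cramer: x(z) = 0.0120+0.0710z;  y(z) = 0.0338-0.3835z
sphere 1 gives Az²+Bz+C=0 with A=1.1521, B=0.0943, C=-0.0377;  B²−4AC=0.1827;  roots -0.2264, 0.1446;  negative root z = -0.2264
x = -0.0041, y = 0.1206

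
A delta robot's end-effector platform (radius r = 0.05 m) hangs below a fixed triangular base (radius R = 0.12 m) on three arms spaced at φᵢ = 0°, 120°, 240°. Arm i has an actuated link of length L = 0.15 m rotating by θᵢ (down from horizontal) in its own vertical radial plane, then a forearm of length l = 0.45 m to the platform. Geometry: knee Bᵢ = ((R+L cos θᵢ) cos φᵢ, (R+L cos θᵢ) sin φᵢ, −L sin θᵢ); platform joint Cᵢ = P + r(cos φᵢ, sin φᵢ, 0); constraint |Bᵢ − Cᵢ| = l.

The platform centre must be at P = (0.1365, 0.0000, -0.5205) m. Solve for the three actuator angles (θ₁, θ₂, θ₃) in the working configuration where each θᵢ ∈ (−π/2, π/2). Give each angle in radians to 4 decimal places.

φ1=0.0° → target in arm frame (0.1365, 0.0000)
  A=-0.0665, B=-0.5205, C=(l²−L²−A²−y'²−z²)/(2L)=-0.3178
  θ1 = atan2(B,A) + arccos(C/0.5247) = 0.5235
φ2=120.0° → target in arm frame (-0.0682, -0.1182)
  A=0.1382, B=-0.5205, C=(l²−L²−A²−y'²−z²)/(2L)=-0.4134
  θ2 = atan2(B,A) + arccos(C/0.5385) = 1.1346
rotate P by −φ3: (-0.0683, 0.1182, -0.5205)
  e−x'=0.1383;  (l²−L²−(e−x')²−y'²−z²)/2L = -0.4134
  θ3 = atan2(B,A) + arccos(C/0.5385) = 1.1346

θ₁ = 0.5235, θ₂ = 1.1346, θ₃ = 1.1346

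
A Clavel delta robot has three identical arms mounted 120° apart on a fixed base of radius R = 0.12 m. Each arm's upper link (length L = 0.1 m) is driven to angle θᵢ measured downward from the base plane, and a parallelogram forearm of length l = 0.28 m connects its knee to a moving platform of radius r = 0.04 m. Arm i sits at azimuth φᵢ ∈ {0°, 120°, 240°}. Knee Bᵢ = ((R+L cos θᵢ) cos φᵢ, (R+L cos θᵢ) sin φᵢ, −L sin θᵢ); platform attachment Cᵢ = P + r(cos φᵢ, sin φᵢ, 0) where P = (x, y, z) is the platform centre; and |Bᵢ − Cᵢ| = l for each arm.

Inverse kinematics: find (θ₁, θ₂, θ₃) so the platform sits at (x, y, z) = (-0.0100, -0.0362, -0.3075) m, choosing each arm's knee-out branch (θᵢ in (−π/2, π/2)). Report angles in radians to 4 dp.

φ1=0.0° → target in arm frame (-0.0100, -0.0362)
  A cos θ + B sin θ = C:  0.0900·cos θ + -0.3075·sin θ = -0.1778
  γ=atan2(-0.3075,0.0900)=-1.2861;  ψ=arccos(-0.5550)=2.1592;  θ1=γ+ψ≈0.8731
φ2=120.0° → target in arm frame (-0.0264, 0.0268)
  e−x'=0.1064;  (l²−L²−(e−x')²−y'²−z²)/2L = -0.1909
  θ2 = atan2(B,A) + arccos(C/0.3254) = 0.9600
φ3=240.0° → target in arm frame (0.0364, 0.0094)
  e−x'=0.0436;  (l²−L²−(e−x')²−y'²−z²)/2L = -0.1408
  γ=atan2(-0.3075,0.0436)=-1.4298;  ψ=arccos(-0.4532)=2.0411;  θ3=γ+ψ≈0.6114

θ₁ = 0.8731, θ₂ = 0.9600, θ₃ = 0.6114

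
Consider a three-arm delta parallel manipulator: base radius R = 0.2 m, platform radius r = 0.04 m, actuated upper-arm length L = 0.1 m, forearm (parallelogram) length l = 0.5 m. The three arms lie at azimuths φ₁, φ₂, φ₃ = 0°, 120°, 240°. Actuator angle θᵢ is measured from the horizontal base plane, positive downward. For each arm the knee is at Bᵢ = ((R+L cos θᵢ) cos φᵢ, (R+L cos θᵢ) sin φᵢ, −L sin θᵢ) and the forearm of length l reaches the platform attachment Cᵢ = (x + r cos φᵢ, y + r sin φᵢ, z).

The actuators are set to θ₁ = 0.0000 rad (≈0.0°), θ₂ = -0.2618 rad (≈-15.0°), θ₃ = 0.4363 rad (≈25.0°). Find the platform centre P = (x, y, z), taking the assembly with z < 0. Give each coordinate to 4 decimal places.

φ1=0.0°: virtual centre (0.2600, 0.0000, 0.0000), radius l
S2 = (0.2566·cos120.0°, 0.2566·sin120.0°, 0.0259) = (-0.1283, 0.2222, 0.0259)
S3 = (0.2506·cos240.0°, 0.2506·sin240.0°, -0.0423) = (-0.1253, -0.2171, -0.0423)
|S₂|²−|S₁|² = -0.0011;  |S₃|²−|S₁|² = -0.0030
linear system: -0.7766x+0.4444y = -0.0011−0.0518z; -0.7706x+-0.4341y = -0.0030−-0.0845z
det = 0.6796;  x = 0.0027+-0.0222z,  y = 0.0022+-0.1553z
quadratic in z: (1.0246)z²+(0.0107)z+(-0.1838)=0, √Δ=0.8679 → z ∈ {-0.4288, 0.4183}; z = -0.4288 (taking z<0)
x = 0.0122, y = 0.0688

(0.0122, 0.0688, -0.4288)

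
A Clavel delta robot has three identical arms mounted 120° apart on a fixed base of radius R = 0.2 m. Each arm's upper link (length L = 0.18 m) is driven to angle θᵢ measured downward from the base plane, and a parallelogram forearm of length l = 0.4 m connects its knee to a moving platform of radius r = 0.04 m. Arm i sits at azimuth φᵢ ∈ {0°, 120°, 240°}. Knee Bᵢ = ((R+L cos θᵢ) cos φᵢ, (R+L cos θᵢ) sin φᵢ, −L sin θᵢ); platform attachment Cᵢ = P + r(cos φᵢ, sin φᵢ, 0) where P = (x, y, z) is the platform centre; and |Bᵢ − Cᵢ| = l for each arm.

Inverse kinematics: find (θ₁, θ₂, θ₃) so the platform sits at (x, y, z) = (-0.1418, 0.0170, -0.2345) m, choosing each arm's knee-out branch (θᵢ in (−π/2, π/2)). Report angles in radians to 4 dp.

θ₁ = 1.0470, θ₂ = -0.3488, θ₃ = -0.0873

arm 1 (φ=0.0°): x'=-0.1418, y'=0.0170
  A cos θ + B sin θ = C:  0.3018·cos θ + -0.2345·sin θ = -0.0521
  √(A²+B²)=0.3822;  θ1 = -0.6606+1.7076 ≈ 1.0470
rotate P by −φ2: (0.0856, 0.1143, -0.2345)
  e−x'=0.0744;  (l²−L²−(e−x')²−y'²−z²)/2L = 0.1500
  √(A²+B²)=0.2460;  θ2 = -1.2637+0.9149 ≈ -0.3488
arm 3 (φ=240.0°): x'=0.0562, y'=-0.1313
  A cos θ + B sin θ = C:  0.1038·cos θ + -0.2345·sin θ = 0.1239
  θ3 = atan2(B,A) + arccos(C/0.2565) = -0.0873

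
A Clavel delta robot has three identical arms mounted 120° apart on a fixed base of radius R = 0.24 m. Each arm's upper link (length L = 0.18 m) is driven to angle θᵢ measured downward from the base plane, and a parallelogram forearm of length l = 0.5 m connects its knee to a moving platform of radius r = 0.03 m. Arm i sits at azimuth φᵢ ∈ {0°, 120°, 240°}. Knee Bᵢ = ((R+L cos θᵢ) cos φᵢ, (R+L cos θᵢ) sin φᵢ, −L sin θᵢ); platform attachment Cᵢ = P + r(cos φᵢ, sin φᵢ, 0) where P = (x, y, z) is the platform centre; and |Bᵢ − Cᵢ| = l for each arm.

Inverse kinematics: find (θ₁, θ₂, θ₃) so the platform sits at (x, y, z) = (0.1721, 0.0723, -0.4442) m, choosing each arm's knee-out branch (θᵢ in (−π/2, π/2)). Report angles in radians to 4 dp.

arm 1 (φ=0.0°): x'=0.1721, y'=0.0723
  A cos θ + B sin θ = C:  0.0379·cos θ + -0.4442·sin θ = 0.0378
  γ=atan2(-0.4442,0.0379)=-1.4857;  ψ=arccos(0.0849)=1.4858;  θ1=γ+ψ≈0.0001
rotate P by −φ2: (-0.0234, -0.1852, -0.4442)
  A=0.2334, B=-0.4442, C=(l²−L²−A²−y'²−z²)/(2L)=-0.1903
  √(A²+B²)=0.5018;  θ2 = -1.0869+1.9597 ≈ 0.8728
arm 3 (φ=240.0°): x'=-0.1487, y'=0.1129
  A cos θ + B sin θ = C:  0.3587·cos θ + -0.4442·sin θ = -0.3364
  γ=atan2(-0.4442,0.3587)=-0.8915;  ψ=arccos(-0.5892)=2.2009;  θ3=γ+ψ≈1.3093

θ₁ = 0.0001, θ₂ = 0.8728, θ₃ = 1.3093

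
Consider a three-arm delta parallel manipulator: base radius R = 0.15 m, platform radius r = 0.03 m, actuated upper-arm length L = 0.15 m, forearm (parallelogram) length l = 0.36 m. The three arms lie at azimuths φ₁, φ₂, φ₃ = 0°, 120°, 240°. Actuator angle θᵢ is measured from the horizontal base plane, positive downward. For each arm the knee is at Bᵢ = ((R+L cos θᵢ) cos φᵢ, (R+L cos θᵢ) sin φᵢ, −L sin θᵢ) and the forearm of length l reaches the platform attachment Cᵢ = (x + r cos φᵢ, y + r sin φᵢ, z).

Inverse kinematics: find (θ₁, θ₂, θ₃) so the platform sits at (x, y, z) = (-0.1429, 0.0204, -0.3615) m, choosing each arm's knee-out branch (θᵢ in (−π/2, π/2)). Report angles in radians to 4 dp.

φ1=0.0° → target in arm frame (-0.1429, 0.0204)
  e−x'=0.2629;  (l²−L²−(e−x')²−y'²−z²)/2L = -0.3104
  √(A²+B²)=0.4470;  θ1 = -0.9420+2.3384 ≈ 1.3963
rotate P by −φ2: (0.0891, 0.1136, -0.3615)
  A cos θ + B sin θ = C:  0.0309·cos θ + -0.3615·sin θ = -0.1248
  √(A²+B²)=0.3628;  θ2 = -1.4856+1.9219 ≈ 0.4363
arm 3 (φ=240.0°): x'=0.0538, y'=-0.1340
  A=0.0662, B=-0.3615, C=(l²−L²−A²−y'²−z²)/(2L)=-0.1530
  √(A²+B²)=0.3675;  θ3 = -1.3896+2.0003 ≈ 0.6107

θ₁ = 1.3963, θ₂ = 0.4363, θ₃ = 0.6107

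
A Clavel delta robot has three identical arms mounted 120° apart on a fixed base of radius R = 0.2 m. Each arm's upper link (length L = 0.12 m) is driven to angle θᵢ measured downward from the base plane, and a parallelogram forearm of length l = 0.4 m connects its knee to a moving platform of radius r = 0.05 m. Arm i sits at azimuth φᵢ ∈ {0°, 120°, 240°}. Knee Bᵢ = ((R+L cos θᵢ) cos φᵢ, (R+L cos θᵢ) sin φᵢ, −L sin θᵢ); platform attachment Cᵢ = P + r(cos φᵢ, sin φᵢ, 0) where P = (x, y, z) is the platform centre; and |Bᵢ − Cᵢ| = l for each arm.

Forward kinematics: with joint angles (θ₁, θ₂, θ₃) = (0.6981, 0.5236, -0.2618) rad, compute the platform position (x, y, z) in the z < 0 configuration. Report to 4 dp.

arm 1 at φ=0.0°: e+L cos θ1 = 0.2419;  centre 1 = (0.2419, 0.0000, -0.0771)
arm 2 at φ=120.0°: e+L cos θ2 = 0.2539;  centre 2 = (-0.1270, 0.2199, -0.0600)
centre 3 = (0.2659·cos240.0°, 0.2659·sin240.0°, 0.0311) = (-0.1330, -0.2303, 0.0311)
|centre ₂|²−|centre ₁|² = 0.0036;  |centre ₃|²−|centre ₁|² = 0.0072
linear system: -0.7378x+0.4398y = 0.0036−0.0343z; -0.7498x+-0.4606y = 0.0072−0.2164z
Cramer: x(z) = -0.0072+0.1657z;  y(z) = -0.0039+0.2001z
into |P−centre ₁|² = l²: 1.0675z² + 0.0701z + -0.0920 = 0;  Δ = 0.3976;  z = -0.3282 or 0.2625 → z<0 root = -0.3282
x = -0.0616, y = -0.0696

(-0.0616, -0.0696, -0.3282)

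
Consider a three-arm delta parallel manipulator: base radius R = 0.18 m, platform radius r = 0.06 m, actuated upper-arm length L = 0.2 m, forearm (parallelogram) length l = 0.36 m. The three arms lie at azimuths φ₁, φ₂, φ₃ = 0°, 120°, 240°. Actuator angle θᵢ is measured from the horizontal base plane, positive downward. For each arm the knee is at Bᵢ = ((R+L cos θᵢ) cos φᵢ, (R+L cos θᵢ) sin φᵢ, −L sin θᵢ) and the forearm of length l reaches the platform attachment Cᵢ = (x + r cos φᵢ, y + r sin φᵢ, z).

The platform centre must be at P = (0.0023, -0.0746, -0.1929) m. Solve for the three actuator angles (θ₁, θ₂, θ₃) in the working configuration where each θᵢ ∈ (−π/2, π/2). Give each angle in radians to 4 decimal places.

θ₁ = 0.1745, θ₂ = 0.6106, θ₃ = -0.3491

arm 1 (φ=0.0°): x'=0.0023, y'=-0.0746
  e−x'=0.1177;  (l²−L²−(e−x')²−y'²−z²)/2L = 0.0824
  θ1 = atan2(B,A) + arccos(C/0.2260) = 0.1745
rotate P by −φ2: (-0.0658, 0.0353, -0.1929)
  A cos θ + B sin θ = C:  0.1858·cos θ + -0.1929·sin θ = 0.0416
  θ2 = atan2(B,A) + arccos(C/0.2678) = 0.6106
arm 3 (φ=240.0°): x'=0.0635, y'=0.0393
  A cos θ + B sin θ = C:  0.0565·cos θ + -0.1929·sin θ = 0.1191
  √(A²+B²)=0.2010;  θ3 = -1.2857+0.9365 ≈ -0.3491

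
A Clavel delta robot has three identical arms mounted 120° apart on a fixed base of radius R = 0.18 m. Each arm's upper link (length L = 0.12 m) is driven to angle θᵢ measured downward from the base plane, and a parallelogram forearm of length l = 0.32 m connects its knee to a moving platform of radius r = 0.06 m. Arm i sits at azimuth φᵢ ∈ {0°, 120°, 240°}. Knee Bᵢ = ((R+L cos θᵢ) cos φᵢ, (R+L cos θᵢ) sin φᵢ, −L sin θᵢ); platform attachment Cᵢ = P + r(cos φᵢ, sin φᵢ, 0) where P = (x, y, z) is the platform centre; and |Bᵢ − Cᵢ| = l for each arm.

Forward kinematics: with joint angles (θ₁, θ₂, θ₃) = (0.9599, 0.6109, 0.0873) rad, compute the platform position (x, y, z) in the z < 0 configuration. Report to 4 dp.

arm 1 at φ=0.0°: (R−r)+L cos θ1 = 0.1888;  O1 = (0.1888, 0.0000, -0.0983)
arm 2 at φ=120.0°: (R−r)+L cos θ2 = 0.2183;  O2 = (-0.1091, 0.1890, -0.0688)
arm 3 at φ=240.0°: (R−r)+L cos θ3 = 0.2395;  O3 = (-0.1198, -0.2075, -0.0105)
|O₂|²−|O₁|² = 0.0071;  |O₃|²−|O₁|² = 0.0122
[-0.5960 0.3781 0.0589]·P = 0.0071;  [-0.6172 -0.4149 0.1757]·P = 0.0122
det = 0.4806;  x = -0.0157+0.1891z,  y = -0.0060+0.1421z
into |P−O₁|² = l²: 1.0559z² + 0.1176z + -0.0509 = 0;  Δ = 0.2287;  z = -0.2821 or 0.1708 → z<0 root = -0.2821
x = -0.0690, y = -0.0461

(-0.0690, -0.0461, -0.2821)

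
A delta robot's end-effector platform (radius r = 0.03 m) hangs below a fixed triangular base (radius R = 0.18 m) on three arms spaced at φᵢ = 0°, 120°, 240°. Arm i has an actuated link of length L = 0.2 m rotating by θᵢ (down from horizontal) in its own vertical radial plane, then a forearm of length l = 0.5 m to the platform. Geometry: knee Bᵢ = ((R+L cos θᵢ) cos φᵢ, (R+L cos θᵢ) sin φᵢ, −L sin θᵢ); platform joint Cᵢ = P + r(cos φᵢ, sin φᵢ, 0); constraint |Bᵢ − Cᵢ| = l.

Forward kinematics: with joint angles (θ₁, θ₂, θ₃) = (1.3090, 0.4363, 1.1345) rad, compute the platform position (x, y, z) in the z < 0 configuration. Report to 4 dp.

arm 1 at φ=0.0°: ρ1 = 0.2018;  centre 1 = (0.2018, 0.0000, -0.1932)
φ2=120.0°: virtual centre (-0.1656, 0.2869, -0.0845), radius l
φ3=240.0°: virtual centre (-0.1173, -0.2031, -0.1813), radius l
eliminate P² terms by subtracting sphere 1 from 2 and 3
[-0.7348 0.5738 0.2173]·P = 0.0389;  [-0.6380 -0.4062 0.0238]·P = 0.0098
det = 0.6646;  x = -0.0322+0.1534z,  y = 0.0264+-0.1823z
into |P−centre ₁|² = l²: 1.0568z² + 0.3049z + -0.1572 = 0;  Δ = 0.7576;  z = -0.5561 or 0.2675 → z<0 root = -0.5561
x = -0.1175, y = 0.1278

(-0.1175, 0.1278, -0.5561)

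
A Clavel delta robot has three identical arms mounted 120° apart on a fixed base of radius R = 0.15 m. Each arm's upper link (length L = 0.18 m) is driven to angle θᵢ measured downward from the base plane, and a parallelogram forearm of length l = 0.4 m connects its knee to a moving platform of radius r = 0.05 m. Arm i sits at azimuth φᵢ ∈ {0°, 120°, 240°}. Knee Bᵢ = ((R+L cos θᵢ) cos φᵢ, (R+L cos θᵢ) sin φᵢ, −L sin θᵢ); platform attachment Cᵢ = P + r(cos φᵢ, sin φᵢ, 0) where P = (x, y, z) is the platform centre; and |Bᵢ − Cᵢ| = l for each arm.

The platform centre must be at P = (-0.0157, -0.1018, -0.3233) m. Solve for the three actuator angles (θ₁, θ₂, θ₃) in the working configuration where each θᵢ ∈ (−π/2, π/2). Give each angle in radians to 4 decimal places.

rotate P by −φ1: (-0.0157, -0.1018, -0.3233)
  A cos θ + B sin θ = C:  0.1157·cos θ + -0.3233·sin θ = -0.0019
  √(A²+B²)=0.3434;  θ1 = -1.2271+1.5762 ≈ 0.3491
φ2=120.0° → target in arm frame (-0.0803, 0.0645)
  A cos θ + B sin θ = C:  0.1803·cos θ + -0.3233·sin θ = -0.0378
  γ=atan2(-0.3233,0.1803)=-1.0620;  ψ=arccos(-0.1020)=1.6730;  θ2=γ+ψ≈0.6109
φ3=240.0° → target in arm frame (0.0960, 0.0373)
  A=0.0040, B=-0.3233, C=(l²−L²−A²−y'²−z²)/(2L)=0.0602
  γ=atan2(-0.3233,0.0040)=-1.5585;  ψ=arccos(0.1862)=1.3835;  θ3=γ+ψ≈-0.1749

θ₁ = 0.3491, θ₂ = 0.6109, θ₃ = -0.1749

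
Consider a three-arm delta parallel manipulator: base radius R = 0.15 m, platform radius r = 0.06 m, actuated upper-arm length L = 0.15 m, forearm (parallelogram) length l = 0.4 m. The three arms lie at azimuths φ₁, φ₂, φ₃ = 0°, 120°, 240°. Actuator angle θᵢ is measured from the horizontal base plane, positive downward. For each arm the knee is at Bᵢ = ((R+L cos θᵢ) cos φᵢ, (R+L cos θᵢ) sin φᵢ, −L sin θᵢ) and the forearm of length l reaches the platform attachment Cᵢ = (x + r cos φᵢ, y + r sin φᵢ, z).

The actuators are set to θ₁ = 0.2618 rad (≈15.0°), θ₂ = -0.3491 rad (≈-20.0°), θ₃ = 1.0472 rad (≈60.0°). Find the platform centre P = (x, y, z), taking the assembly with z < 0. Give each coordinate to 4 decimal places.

φ1=0.0°: virtual centre (0.2349, 0.0000, -0.0388), radius l
φ2=120.0°: virtual centre (-0.1155, 0.2000, 0.0513), radius l
φ3=240.0°: virtual centre (-0.0825, -0.1429, -0.1299), radius l
|S₂|²−|S₁|² = -0.0007;  |S₃|²−|S₁|² = -0.0126
[-0.7007 0.4000 0.1803]·P = -0.0007;  [-0.6348 -0.2858 -0.1822]·P = -0.0126
det = 0.4542;  x = 0.0115+-0.0470z,  y = 0.0184+-0.5330z
quadratic in z: (1.2863)z²+(0.0790)z+(-0.1083)=0, √Δ=0.7505 → z ∈ {-0.3225, 0.2610}; z = -0.3225 (taking z<0)
x = 0.0267, y = 0.1903

(0.0267, 0.1903, -0.3225)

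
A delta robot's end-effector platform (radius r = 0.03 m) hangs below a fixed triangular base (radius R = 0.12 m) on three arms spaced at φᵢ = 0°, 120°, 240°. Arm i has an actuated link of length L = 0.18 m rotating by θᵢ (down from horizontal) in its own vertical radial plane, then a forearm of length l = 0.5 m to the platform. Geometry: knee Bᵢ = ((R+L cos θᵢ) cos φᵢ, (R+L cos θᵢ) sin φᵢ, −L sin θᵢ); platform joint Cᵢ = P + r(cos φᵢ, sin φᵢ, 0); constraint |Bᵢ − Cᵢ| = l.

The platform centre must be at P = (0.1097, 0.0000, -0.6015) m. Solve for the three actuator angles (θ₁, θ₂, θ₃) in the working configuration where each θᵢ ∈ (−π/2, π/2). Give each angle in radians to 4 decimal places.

arm 1 (φ=0.0°): x'=0.1097, y'=0.0000
  A cos θ + B sin θ = C:  -0.0197·cos θ + -0.6015·sin θ = -0.4016
  √(A²+B²)=0.6018;  θ1 = -1.6035+2.3015 ≈ 0.6979
φ2=120.0° → target in arm frame (-0.0548, -0.0950)
  A=0.1448, B=-0.6015, C=(l²−L²−A²−y'²−z²)/(2L)=-0.4839
  γ=atan2(-0.6015,0.1448)=-1.3345;  ψ=arccos(-0.7822)=2.4689;  θ2=γ+ψ≈1.1344
rotate P by −φ3: (-0.0549, 0.0950, -0.6015)
  e−x'=0.1449;  (l²−L²−(e−x')²−y'²−z²)/2L = -0.4839
  γ=atan2(-0.6015,0.1449)=-1.3345;  ψ=arccos(-0.7822)=2.4689;  θ3=γ+ψ≈1.1344

θ₁ = 0.6979, θ₂ = 1.1344, θ₃ = 1.1344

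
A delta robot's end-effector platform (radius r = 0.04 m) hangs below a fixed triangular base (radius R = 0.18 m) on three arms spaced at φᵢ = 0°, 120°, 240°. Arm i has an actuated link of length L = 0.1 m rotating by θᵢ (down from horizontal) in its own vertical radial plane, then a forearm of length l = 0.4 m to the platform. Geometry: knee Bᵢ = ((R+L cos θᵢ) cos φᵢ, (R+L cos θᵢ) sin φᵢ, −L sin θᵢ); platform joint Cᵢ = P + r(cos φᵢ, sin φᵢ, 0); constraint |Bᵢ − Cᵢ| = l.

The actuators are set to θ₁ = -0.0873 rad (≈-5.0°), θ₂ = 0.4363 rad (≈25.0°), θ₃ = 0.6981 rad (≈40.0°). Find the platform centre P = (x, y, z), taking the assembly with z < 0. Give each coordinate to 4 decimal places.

(0.0689, 0.0263, -0.3521)

φ1=0.0°: virtual centre (0.2396, 0.0000, 0.0087), radius l
φ2=120.0°: virtual centre (-0.1153, 0.1997, -0.0423), radius l
arm 3 at φ=240.0°: ρ3 = 0.2166;  O3 = (-0.1083, -0.1876, -0.0643)
eliminate P² terms by subtracting sphere 1 from 2 and 3
plane₁₂: -0.7099x+0.3995y+-0.1020z = -0.0025
det = 0.5443;  x = 0.0065+-0.1774z,  y = 0.0052+-0.0601z
quadratic in z: (1.0351)z²+(0.0647)z+(-0.1055)=0, √Δ=0.6642 → z ∈ {-0.3521, 0.2896}; z = -0.3521 (taking z<0)
x = 0.0689, y = 0.0263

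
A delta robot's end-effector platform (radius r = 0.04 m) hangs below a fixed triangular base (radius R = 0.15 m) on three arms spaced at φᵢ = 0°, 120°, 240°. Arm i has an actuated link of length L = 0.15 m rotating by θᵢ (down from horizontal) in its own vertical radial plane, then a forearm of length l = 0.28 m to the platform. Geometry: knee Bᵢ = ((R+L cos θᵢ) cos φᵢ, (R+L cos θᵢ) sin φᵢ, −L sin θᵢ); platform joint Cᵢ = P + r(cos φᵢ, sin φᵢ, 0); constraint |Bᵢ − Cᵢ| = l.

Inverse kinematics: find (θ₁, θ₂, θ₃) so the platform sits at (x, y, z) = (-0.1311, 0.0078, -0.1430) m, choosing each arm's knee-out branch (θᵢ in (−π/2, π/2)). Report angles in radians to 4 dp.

θ₁ = 1.3093, θ₂ = -0.2614, θ₃ = -0.0872

φ1=0.0° → target in arm frame (-0.1311, 0.0078)
  e−x'=0.2411;  (l²−L²−(e−x')²−y'²−z²)/2L = -0.0758
  √(A²+B²)=0.2803;  θ1 = -0.5353+1.8446 ≈ 1.3093
rotate P by −φ2: (0.0723, 0.1096, -0.1430)
  A=0.0377, B=-0.1430, C=(l²−L²−A²−y'²−z²)/(2L)=0.0734
  γ=atan2(-0.1430,0.0377)=-1.3131;  ψ=arccos(0.4961)=1.0517;  θ2=γ+ψ≈-0.2614
φ3=240.0° → target in arm frame (0.0588, -0.1174)
  A cos θ + B sin θ = C:  0.0512·cos θ + -0.1430·sin θ = 0.0635
  γ=atan2(-0.1430,0.0512)=-1.2269;  ψ=arccos(0.4178)=1.1398;  θ3=γ+ψ≈-0.0872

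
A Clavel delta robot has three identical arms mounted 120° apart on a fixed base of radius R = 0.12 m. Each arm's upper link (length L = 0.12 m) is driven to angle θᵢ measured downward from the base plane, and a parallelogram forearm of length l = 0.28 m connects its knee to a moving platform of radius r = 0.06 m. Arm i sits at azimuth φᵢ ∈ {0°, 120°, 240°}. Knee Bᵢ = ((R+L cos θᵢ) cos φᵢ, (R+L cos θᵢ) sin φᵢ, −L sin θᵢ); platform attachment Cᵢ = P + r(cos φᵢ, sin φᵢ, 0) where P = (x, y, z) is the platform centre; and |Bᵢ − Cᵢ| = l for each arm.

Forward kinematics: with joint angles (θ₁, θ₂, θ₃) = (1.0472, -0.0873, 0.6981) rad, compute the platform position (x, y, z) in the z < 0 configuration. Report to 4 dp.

(-0.0989, 0.0801, -0.2590)

arm 1 at φ=0.0°: (R−r)+L cos θ1 = 0.1200;  centre 1 = (0.1200, 0.0000, -0.1039)
centre 2 = (0.1795·cos120.0°, 0.1795·sin120.0°, 0.0105) = (-0.0898, 0.1555, 0.0105)
φ3=240.0°: virtual centre (-0.0760, -0.1316, -0.0771), radius l
eliminate P² terms by subtracting sphere 1 from 2 and 3
plane₁₂: -0.4195x+0.3110y+0.2288z = 0.0071
Cramer: x(z) = -0.0132+0.3309z;  y(z) = 0.0051-0.2892z
sphere 1 gives Az²+Bz+C=0 with A=1.1932, B=0.1167, C=-0.0498;  B²−4AC=0.2514;  roots -0.2590, 0.1612;  negative root z = -0.2590
x = -0.0989, y = 0.0801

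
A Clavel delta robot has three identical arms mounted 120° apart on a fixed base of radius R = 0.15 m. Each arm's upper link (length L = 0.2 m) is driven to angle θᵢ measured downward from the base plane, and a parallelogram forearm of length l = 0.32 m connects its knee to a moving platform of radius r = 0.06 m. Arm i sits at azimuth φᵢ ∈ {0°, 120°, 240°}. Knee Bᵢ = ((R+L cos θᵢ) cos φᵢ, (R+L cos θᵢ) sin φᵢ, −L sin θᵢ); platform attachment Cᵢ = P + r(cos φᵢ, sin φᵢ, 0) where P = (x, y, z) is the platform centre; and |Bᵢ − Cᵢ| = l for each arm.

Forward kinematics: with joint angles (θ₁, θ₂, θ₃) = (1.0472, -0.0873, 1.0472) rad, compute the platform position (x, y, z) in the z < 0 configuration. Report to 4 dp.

O1 = (0.1900·cos0.0°, 0.1900·sin0.0°, -0.1732) = (0.1900, 0.0000, -0.1732)
arm 2 at φ=120.0°: e+L cos θ2 = 0.2892;  O2 = (-0.1446, 0.2505, 0.0174)
arm 3 at φ=240.0°: e+L cos θ3 = 0.1900;  O3 = (-0.0950, -0.1645, -0.1732)
|O₂|²−|O₁|² = 0.0179;  |O₃|²−|O₁|² = 0.0000
linear system: -0.6692x+0.5010y = 0.0179−0.3813z; -0.5700x+-0.3291y = 0.0000−0.0000z
det = 0.5058;  x = -0.0116+0.2481z,  y = 0.0201+-0.4297z
sphere 1 gives Az²+Bz+C=0 with A=1.2462, B=0.2291, C=-0.0313;  B²−4AC=0.2087;  roots -0.2752, 0.0914;  negative root z = -0.2752
x = -0.0799, y = 0.1384

(-0.0799, 0.1384, -0.2752)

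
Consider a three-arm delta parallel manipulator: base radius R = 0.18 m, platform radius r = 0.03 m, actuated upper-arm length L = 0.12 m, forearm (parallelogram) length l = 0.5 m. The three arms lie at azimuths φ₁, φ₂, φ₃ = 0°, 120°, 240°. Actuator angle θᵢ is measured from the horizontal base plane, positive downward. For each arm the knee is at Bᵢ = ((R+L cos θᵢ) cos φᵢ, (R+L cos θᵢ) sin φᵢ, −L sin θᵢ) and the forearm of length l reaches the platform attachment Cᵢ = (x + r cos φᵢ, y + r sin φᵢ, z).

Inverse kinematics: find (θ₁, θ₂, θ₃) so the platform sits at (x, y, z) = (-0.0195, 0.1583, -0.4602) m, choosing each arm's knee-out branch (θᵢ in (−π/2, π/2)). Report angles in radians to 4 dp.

rotate P by −φ1: (-0.0195, 0.1583, -0.4602)
  A cos θ + B sin θ = C:  0.1695·cos θ + -0.4602·sin θ = -0.1249
  θ1 = atan2(B,A) + arccos(C/0.4904) = 0.6104
arm 2 (φ=120.0°): x'=0.1468, y'=-0.0623
  A=0.0032, B=-0.4602, C=(l²−L²−A²−y'²−z²)/(2L)=0.0830
  θ2 = atan2(B,A) + arccos(C/0.4602) = -0.1746
arm 3 (φ=240.0°): x'=-0.1273, y'=-0.0960
  e−x'=0.2773;  (l²−L²−(e−x')²−y'²−z²)/2L = -0.2597
  √(A²+B²)=0.5373;  θ3 = -1.0284+2.0752 ≈ 1.0468

θ₁ = 0.6104, θ₂ = -0.1746, θ₃ = 1.0468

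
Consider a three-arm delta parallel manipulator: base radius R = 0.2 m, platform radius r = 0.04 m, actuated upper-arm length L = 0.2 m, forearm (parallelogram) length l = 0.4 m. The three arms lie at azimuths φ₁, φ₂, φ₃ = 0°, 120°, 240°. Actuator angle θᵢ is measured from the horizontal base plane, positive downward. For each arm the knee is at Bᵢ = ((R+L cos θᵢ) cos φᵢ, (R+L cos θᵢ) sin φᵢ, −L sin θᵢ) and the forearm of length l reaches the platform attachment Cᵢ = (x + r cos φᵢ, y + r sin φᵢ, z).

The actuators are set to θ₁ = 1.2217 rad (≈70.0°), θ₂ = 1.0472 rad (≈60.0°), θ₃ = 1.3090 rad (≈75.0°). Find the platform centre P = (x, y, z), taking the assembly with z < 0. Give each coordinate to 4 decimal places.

arm 1 at φ=0.0°: e+L cos θ1 = 0.2284;  centre 1 = (0.2284, 0.0000, -0.1879)
arm 2 at φ=120.0°: e+L cos θ2 = 0.2600;  centre 2 = (-0.1300, 0.2252, -0.1732)
centre 3 = (0.2118·cos240.0°, 0.2118·sin240.0°, -0.1932) = (-0.1059, -0.1834, -0.1932)
|centre ₂|²−|centre ₁|² = 0.0101;  |centre ₃|²−|centre ₁|² = -0.0053
[-0.7168 0.4503 0.0295]·P = 0.0101;  [-0.6686 -0.3668 -0.0105]·P = -0.0053
Cramer: x(z) = -0.0023+0.0108z;  y(z) = 0.0188-0.0483z
into |P−centre ₁|² = l²: 1.0024z² + 0.3691z + -0.0711 = 0;  Δ = 0.4213;  z = -0.5078 or 0.1396 → z<0 root = -0.5078
x = -0.0078, y = 0.0433

(-0.0078, 0.0433, -0.5078)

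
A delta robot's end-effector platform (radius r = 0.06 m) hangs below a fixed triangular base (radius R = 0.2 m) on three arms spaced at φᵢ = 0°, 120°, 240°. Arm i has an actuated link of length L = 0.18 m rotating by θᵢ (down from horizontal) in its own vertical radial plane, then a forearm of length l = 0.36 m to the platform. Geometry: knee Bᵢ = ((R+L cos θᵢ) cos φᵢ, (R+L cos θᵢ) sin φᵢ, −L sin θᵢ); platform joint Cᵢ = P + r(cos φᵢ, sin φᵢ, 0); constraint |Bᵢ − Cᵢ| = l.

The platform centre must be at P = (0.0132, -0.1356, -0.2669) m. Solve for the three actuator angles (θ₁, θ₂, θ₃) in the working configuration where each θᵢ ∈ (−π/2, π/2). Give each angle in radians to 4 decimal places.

θ₁ = 0.5235, θ₂ = 1.1346, θ₃ = -0.0873

arm 1 (φ=0.0°): x'=0.0132, y'=-0.1356
  A cos θ + B sin θ = C:  0.1268·cos θ + -0.2669·sin θ = -0.0236
  θ1 = atan2(B,A) + arccos(C/0.2955) = 0.5235
rotate P by −φ2: (-0.1240, 0.0564, -0.2669)
  A cos θ + B sin θ = C:  0.2640·cos θ + -0.2669·sin θ = -0.1304
  √(A²+B²)=0.3754;  θ2 = -0.7908+1.9254 ≈ 1.1346
arm 3 (φ=240.0°): x'=0.1108, y'=0.0792
  A=0.0292, B=-0.2669, C=(l²−L²−A²−y'²−z²)/(2L)=0.0523
  θ3 = atan2(B,A) + arccos(C/0.2685) = -0.0873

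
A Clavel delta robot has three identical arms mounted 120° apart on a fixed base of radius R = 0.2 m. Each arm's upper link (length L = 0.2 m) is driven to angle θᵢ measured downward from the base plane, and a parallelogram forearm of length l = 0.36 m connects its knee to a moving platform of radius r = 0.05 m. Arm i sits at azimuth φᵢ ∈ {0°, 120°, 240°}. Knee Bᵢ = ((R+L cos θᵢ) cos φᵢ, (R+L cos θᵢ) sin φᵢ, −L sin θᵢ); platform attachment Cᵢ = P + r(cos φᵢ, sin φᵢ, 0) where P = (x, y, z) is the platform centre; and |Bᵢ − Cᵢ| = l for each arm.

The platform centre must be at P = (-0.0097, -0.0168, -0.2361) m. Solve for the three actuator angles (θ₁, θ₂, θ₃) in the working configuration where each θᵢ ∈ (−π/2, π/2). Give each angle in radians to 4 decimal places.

θ₁ = 0.5239, θ₂ = 0.5239, θ₃ = 0.3490

rotate P by −φ1: (-0.0097, -0.0168, -0.2361)
  A cos θ + B sin θ = C:  0.1597·cos θ + -0.2361·sin θ = 0.0202
  √(A²+B²)=0.2850;  θ1 = -0.9761+1.5000 ≈ 0.5239
rotate P by −φ2: (-0.0097, 0.0168, -0.2361)
  A cos θ + B sin θ = C:  0.1597·cos θ + -0.2361·sin θ = 0.0202
  θ2 = atan2(B,A) + arccos(C/0.2850) = 0.5239
rotate P by −φ3: (0.0194, 0.0000, -0.2361)
  A=0.1306, B=-0.2361, C=(l²−L²−A²−y'²−z²)/(2L)=0.0420
  γ=atan2(-0.2361,0.1306)=-1.0655;  ψ=arccos(0.1557)=1.4145;  θ3=γ+ψ≈0.3490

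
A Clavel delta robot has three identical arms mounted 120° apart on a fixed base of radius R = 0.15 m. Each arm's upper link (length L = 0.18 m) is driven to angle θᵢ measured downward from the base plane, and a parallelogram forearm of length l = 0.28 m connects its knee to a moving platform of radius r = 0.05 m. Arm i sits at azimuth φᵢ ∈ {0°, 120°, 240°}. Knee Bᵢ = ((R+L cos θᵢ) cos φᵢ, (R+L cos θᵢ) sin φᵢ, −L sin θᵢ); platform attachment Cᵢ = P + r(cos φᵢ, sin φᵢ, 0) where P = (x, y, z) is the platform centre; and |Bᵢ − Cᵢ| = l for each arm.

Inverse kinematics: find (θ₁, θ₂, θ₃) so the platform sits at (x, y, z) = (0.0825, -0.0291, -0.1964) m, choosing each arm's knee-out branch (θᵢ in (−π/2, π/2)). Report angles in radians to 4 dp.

θ₁ = 0.0004, θ₂ = 0.9596, θ₃ = 0.6980

φ1=0.0° → target in arm frame (0.0825, -0.0291)
  A=0.0175, B=-0.1964, C=(l²−L²−A²−y'²−z²)/(2L)=0.0174
  θ1 = atan2(B,A) + arccos(C/0.1972) = 0.0004
φ2=120.0° → target in arm frame (-0.0665, -0.0569)
  A=0.1665, B=-0.1964, C=(l²−L²−A²−y'²−z²)/(2L)=-0.0653
  γ=atan2(-0.1964,0.1665)=-0.8677;  ψ=arccos(-0.2537)=1.8273;  θ2=γ+ψ≈0.9596
arm 3 (φ=240.0°): x'=-0.0160, y'=0.0860
  e−x'=0.1160;  (l²−L²−(e−x')²−y'²−z²)/2L = -0.0373
  √(A²+B²)=0.2281;  θ3 = -1.0371+1.7351 ≈ 0.6980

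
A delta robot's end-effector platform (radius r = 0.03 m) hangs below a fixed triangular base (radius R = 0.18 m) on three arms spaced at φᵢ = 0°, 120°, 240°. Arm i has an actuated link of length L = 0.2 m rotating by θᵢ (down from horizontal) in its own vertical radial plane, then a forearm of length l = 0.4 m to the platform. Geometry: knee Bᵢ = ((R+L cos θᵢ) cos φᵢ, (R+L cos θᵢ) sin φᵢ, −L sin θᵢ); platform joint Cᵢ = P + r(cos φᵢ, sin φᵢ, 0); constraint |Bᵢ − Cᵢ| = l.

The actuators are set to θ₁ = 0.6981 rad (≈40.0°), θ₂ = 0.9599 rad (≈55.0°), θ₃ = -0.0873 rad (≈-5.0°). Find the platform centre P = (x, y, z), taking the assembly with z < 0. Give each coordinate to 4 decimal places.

(-0.0288, -0.1278, -0.3115)

φ1=0.0°: virtual centre (0.3032, 0.0000, -0.1286), radius l
O2 = (0.2647·cos120.0°, 0.2647·sin120.0°, -0.1638) = (-0.1324, 0.2293, -0.1638)
φ3=240.0°: virtual centre (-0.1746, -0.3024, 0.0174), radius l
subtract pairs → two planes through P
plane₁₂: -0.8711x+0.4585y+-0.0705z = -0.0115
det = 0.9651;  x = 0.0007+0.0945z,  y = -0.0239+0.3334z
sphere 1 gives Az²+Bz+C=0 with A=1.1201, B=0.1840, C=-0.0514;  B²−4AC=0.2640;  roots -0.3115, 0.1472;  negative root z = -0.3115
x = -0.0288, y = -0.1278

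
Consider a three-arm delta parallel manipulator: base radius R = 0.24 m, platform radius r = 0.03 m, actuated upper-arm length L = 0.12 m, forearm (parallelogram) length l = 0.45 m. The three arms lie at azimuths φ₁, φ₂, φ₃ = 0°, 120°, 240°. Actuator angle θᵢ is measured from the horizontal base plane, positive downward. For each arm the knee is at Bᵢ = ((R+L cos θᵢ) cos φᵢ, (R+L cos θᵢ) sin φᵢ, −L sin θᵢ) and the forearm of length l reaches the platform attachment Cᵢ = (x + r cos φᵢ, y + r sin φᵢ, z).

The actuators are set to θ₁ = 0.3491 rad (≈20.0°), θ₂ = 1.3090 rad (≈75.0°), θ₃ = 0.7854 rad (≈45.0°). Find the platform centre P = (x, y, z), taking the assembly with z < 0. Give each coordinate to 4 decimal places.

φ1=0.0°: virtual centre (0.3228, 0.0000, -0.0410), radius l
arm 2 at φ=120.0°: ρ2 = 0.2411;  centre 2 = (-0.1205, 0.2088, -0.1159)
arm 3 at φ=240.0°: ρ3 = 0.2949;  centre 3 = (-0.1474, -0.2553, -0.0849)
|centre ₂|²−|centre ₁|² = -0.0343;  |centre ₃|²−|centre ₁|² = -0.0117
linear system: -0.8866x+0.4175y = -0.0343−-0.1497z; -0.9404x+-0.5107y = -0.0117−-0.0876z
Cramer: x(z) = 0.0265-0.1337z;  y(z) = -0.0259+0.0747z
sphere 1 gives Az²+Bz+C=0 with A=1.0235, B=0.1575, C=-0.1124;  B²−4AC=0.4849;  roots -0.4171, 0.2633;  negative root z = -0.4171
x = 0.0823, y = -0.0570

(0.0823, -0.0570, -0.4171)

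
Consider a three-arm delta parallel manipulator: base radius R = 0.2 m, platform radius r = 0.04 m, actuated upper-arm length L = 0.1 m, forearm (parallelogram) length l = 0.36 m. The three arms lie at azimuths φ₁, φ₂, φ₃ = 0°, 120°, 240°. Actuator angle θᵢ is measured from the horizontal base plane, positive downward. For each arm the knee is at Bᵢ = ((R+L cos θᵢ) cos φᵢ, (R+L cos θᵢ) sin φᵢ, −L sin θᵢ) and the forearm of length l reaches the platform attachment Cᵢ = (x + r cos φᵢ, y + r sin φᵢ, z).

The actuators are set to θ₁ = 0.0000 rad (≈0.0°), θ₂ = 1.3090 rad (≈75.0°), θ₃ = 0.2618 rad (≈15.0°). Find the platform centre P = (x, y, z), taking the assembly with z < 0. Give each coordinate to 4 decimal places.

(0.0728, -0.0905, -0.2939)

φ1=0.0°: virtual centre (0.2600, 0.0000, 0.0000), radius l
φ2=120.0°: virtual centre (-0.0929, 0.1610, -0.0966), radius l
S3 = (0.2566·cos240.0°, 0.2566·sin240.0°, -0.0259) = (-0.1283, -0.2222, -0.0259)
|S₂|²−|S₁|² = -0.0237;  |S₃|²−|S₁|² = -0.0011
linear system: -0.7059x+0.3220y = -0.0237−-0.1932z; -0.7766x+-0.4444y = -0.0011−-0.0518z
Cramer: x(z) = 0.0193-0.1819z;  y(z) = -0.0313+0.2013z
quadratic in z: (1.0736)z²+(0.0749)z+(-0.0707)=0, √Δ=0.5561 → z ∈ {-0.2939, 0.2241}; z = -0.2939 (taking z<0)
x = 0.0728, y = -0.0905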